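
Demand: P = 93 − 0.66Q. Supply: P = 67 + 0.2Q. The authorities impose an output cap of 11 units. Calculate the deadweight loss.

159.05

Competitive equilibrium: 93 − 0.66Q = 67 + 0.2Q → Q* = 30.2326, P* = 73.0465.
At Q = 11: demand price = 93 − 0.66·11 = 85.74; supply price = 67 + 0.2·11 = 69.2.
ΔQ = 30.2326 − 11 = 19.2326; wedge = 85.74 − 69.2 = 16.54.
Deadweight loss = ½ × 19.2326 × 16.54 = 159.05.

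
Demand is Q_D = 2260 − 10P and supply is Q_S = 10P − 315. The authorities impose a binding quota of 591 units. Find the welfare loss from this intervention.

14554.225

In inverse form: demand P = 226 − 0.1Q, supply P = 31.5 + 0.1Q.
Competitive equilibrium: 226 − 0.1Q = 31.5 + 0.1Q → Q* = 972.5, P* = 128.75.
At Q = 591: demand price = 226 − 0.1·591 = 166.9; supply price = 31.5 + 0.1·591 = 90.6.
ΔQ = 972.5 − 591 = 381.5; wedge = 166.9 − 90.6 = 76.3.
Welfare loss = ½ × 381.5 × 76.3 = 14554.225.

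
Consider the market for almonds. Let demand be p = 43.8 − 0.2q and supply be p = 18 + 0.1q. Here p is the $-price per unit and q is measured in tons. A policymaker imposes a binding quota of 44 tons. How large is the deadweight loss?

$264.60

Competitive equilibrium: 43.8 − 0.2q = 18 + 0.1q → q* = 86, p* = 26.6.
At q = 44: demand price = 43.8 − 0.2·44 = 35; supply price = 18 + 0.1·44 = 22.4.
Δq = 86 − 44 = 42; wedge = 35 − 22.4 = 12.6.
DWL = ½ × 42 × 12.6 = $264.60.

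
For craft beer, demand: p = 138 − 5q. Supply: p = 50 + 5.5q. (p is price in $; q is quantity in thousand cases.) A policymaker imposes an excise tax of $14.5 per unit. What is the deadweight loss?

$10.01 thousand

Competitive equilibrium: 138 − 5q = 50 + 5.5q → q* = 8.381, p* = 96.0952.
With the tax, the buyer price exceeds the seller price by 14.5: (138 − 5q) − (50 + 5.5q) = 14.5 → q' = 7.
Δq = 8.381 − 7 = 1.381; the wedge equals the tax, 14.5.
Deadweight loss = ½ × 1.381 × 14.5 = $10.01 thousand.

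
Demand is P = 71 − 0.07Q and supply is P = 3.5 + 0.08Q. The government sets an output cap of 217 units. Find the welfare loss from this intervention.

4071.675

Competitive equilibrium: 71 − 0.07Q = 3.5 + 0.08Q → Q* = 450, P* = 39.5.
At Q = 217: demand price = 71 − 0.07·217 = 55.81; supply price = 3.5 + 0.08·217 = 20.86.
ΔQ = 450 − 217 = 233; wedge = 55.81 − 20.86 = 34.95.
The triangle = ½ × 233 × 34.95 = 4071.675.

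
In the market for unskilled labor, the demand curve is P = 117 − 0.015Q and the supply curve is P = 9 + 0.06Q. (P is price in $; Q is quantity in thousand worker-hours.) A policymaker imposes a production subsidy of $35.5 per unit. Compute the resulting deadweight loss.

Competitive equilibrium: 117 − 0.015Q = 9 + 0.06Q → Q* = 1440, P* = 95.4.
The subsidy lowers effective supply by 35.5: P = 0.06Q − 26.5.
New quantity: 117 − 0.015Q = 0.06Q − 26.5 → Q' = 1913.3333.
Overproduction ΔQ = 1913.3333 − 1440 = 473.3333; wedge = subsidy = 35.5.
DWL = ½ × 473.3333 × 35.5 = $8401.67 thousand.

$8401.67 thousand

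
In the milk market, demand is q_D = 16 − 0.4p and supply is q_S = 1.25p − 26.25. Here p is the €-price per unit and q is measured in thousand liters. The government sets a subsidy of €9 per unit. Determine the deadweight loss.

In inverse form: demand p = 40 − 2.5q, supply p = 21 + 0.8q.
Competitive equilibrium: 40 − 2.5q = 21 + 0.8q → q* = 5.7576, p* = 25.6061.
The subsidy lowers effective supply by 9: p = 12 + 0.8q.
New quantity: 40 − 2.5q = 12 + 0.8q → q' = 8.4848.
Overproduction Δq = 8.4848 − 5.7576 = 2.7272; wedge = subsidy = 9.
Deadweight loss = ½ × 2.7272 × 9 = €12.27 thousand.

€12.27 thousand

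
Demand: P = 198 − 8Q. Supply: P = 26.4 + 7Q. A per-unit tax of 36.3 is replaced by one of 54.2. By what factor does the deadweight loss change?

2.229

Competitive equilibrium: 198 − 8Q = 26.4 + 7Q → Q* = 11.44, P* = 106.48.
For a per-unit tax t: ΔQ = t/15, so DWL = ½·t·(t/15) = t²/30.
At t = 36.3: DWL = 43.923. At t = 54.2: DWL = 97.921.
Ratio = (54.2/36.3)² = 2.229.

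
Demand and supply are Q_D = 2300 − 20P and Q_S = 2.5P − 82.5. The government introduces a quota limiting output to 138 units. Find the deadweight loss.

In inverse form: demand P = 115 − 0.05Q, supply P = 33 + 0.4Q.
Competitive equilibrium: 115 − 0.05Q = 33 + 0.4Q → Q* = 182.2222, P* = 105.8889.
At Q = 138: demand price = 115 − 0.05·138 = 108.1; supply price = 33 + 0.4·138 = 88.2.
ΔQ = 182.2222 − 138 = 44.2222; wedge = 108.1 − 88.2 = 19.9.
DWL = ½ × 44.2222 × 19.9 = 440.01.

440.01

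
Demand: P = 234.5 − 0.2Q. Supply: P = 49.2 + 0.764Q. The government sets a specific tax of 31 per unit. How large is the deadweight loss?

498.44

Competitive equilibrium: 234.5 − 0.2Q = 49.2 + 0.764Q → Q* = 192.2199, P* = 196.056.
With the tax, the buyer price exceeds the seller price by 31: (234.5 − 0.2Q) − (49.2 + 0.764Q) = 31 → Q' = 160.0622.
ΔQ = 192.2199 − 160.0622 = 32.1577; the wedge equals the tax, 31.
DWL = ½ × 32.1577 × 31 = 498.44.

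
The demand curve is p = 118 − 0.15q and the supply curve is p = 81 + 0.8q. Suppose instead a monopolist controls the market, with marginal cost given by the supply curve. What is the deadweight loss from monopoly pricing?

Competitive equilibrium: 118 − 0.15q = 81 + 0.8q → q* = 38.9474, p* = 112.1579.
Marginal revenue: MR = 118 − 0.3q. Set MR = MC: 118 − 0.3q = 81 + 0.8q → q_m = 33.6364.
Price p_m = 118 − 0.15·33.6364 = 112.9545; MC(q_m) = 81 + 0.8·33.6364 = 107.9091.
Competitive q* = 38.9474, so Δq = 5.311; wedge = 112.9545 − 107.9091 = 5.0454.
DWL = ½ × 5.311 × 5.0454 = 13.40.

13.40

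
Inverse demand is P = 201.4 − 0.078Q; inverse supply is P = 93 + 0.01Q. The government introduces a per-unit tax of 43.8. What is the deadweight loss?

Competitive equilibrium: 201.4 − 0.078Q = 93 + 0.01Q → Q* = 1231.8182, P* = 105.3182.
With the tax, the buyer price exceeds the seller price by 43.8: (201.4 − 0.078Q) − (93 + 0.01Q) = 43.8 → Q' = 734.0909.
ΔQ = 1231.8182 − 734.0909 = 497.7273; the wedge equals the tax, 43.8.
The triangle = ½ × 497.7273 × 43.8 = 10900.23.

10900.23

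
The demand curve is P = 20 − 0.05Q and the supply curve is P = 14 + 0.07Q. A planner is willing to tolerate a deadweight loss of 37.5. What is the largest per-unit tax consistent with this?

Competitive equilibrium: 20 − 0.05Q = 14 + 0.07Q → Q* = 50, P* = 17.5.
A tax t gives ΔQ = t/0.12 and wedge t, so DWL = t²/0.24.
t²/0.24 = 37.5 → t² = 9 → t = 3.

3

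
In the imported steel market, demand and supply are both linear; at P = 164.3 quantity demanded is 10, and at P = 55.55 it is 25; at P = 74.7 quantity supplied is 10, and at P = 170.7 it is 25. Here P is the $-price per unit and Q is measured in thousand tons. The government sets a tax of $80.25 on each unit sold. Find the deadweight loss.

Demand slope = (55.55 − 164.3)/(25 − 10) = −7.25, so P = 236.8 − 7.25Q.
Supply slope = (170.7 − 74.7)/(25 − 10) = 6.4, so P = 10.7 + 6.4Q.
Competitive equilibrium: 236.8 − 7.25Q = 10.7 + 6.4Q → Q* = 16.5641, P* = 116.7103.
With the tax, the buyer price exceeds the seller price by 80.25: (236.8 − 7.25Q) − (10.7 + 6.4Q) = 80.25 → Q' = 10.685.
ΔQ = 16.5641 − 10.685 = 5.8791; the wedge equals the tax, 80.25.
The triangle = ½ × 5.8791 × 80.25 = $235.90 thousand.

$235.90 thousand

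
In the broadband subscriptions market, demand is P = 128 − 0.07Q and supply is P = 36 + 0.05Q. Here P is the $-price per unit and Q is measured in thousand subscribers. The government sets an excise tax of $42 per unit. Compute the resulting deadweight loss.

Competitive equilibrium: 128 − 0.07Q = 36 + 0.05Q → Q* = 766.6667, P* = 74.3333.
With the tax, the buyer price exceeds the seller price by 42: (128 − 0.07Q) − (36 + 0.05Q) = 42 → Q' = 416.6667.
ΔQ = 766.6667 − 416.6667 = 350; the wedge equals the tax, 42.
The triangle = ½ × 350 × 42 = $7350 thousand.

$7350 thousand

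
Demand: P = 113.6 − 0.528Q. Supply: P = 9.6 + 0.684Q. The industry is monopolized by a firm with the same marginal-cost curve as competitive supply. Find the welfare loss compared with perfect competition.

Competitive equilibrium: 113.6 − 0.528Q = 9.6 + 0.684Q → Q* = 85.8086, P* = 68.2931.
Marginal revenue: MR = 113.6 − 1.056Q. Set MR = MC: 113.6 − 1.056Q = 9.6 + 0.684Q → Q_m = 59.7701.
Price P_m = 113.6 − 0.528·59.7701 = 82.0414; MC(Q_m) = 9.6 + 0.684·59.7701 = 50.4827.
Competitive Q* = 85.8086, so ΔQ = 26.0385; wedge = 82.0414 − 50.4827 = 31.5587.
Deadweight loss = ½ × 26.0385 × 31.5587 = 410.87.

410.87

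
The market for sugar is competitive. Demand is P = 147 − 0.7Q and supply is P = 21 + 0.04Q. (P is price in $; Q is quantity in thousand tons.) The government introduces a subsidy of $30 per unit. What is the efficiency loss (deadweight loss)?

Competitive equilibrium: 147 − 0.7Q = 21 + 0.04Q → Q* = 170.2703, P* = 27.8108.
The subsidy lowers effective supply by 30: P = 0.04Q − 9.
New quantity: 147 − 0.7Q = 0.04Q − 9 → Q' = 210.8108.
Overproduction ΔQ = 210.8108 − 170.2703 = 40.5405; wedge = subsidy = 30.
Deadweight loss = ½ × 40.5405 × 30 = $608.11 thousand.

$608.11 thousand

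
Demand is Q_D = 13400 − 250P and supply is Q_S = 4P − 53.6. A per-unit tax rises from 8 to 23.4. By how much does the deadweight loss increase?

In inverse form: demand P = 53.6 − 0.004Q, supply P = 13.4 + 0.25Q.
Competitive equilibrium: 53.6 − 0.004Q = 13.4 + 0.25Q → Q* = 158.2677, P* = 52.9669.
For a per-unit tax t: ΔQ = t/0.254, so DWL = ½·t·(t/0.254) = t²/0.508.
At t = 8: DWL = 125.984. At t = 23.4: DWL = 1077.874.
Increase = 1077.874 − 125.984 = 951.89.

951.89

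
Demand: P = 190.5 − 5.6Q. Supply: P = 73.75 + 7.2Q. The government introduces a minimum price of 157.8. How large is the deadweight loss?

Competitive equilibrium: 190.5 − 5.6Q = 73.75 + 7.2Q → Q* = 9.1211, P* = 139.4219.
At the floor P = 157.8, quantity demanded = (190.5 − 157.8)/5.6 = 5.8393.
Sellers' marginal cost at Q' = 5.8393: 73.75 + 7.2·5.8393 = 115.793.
ΔQ = 9.1211 − 5.8393 = 3.2818; wedge = 157.8 − 115.793 = 42.007.
Welfare loss = ½ × 3.2818 × 42.007 = 68.93.

68.93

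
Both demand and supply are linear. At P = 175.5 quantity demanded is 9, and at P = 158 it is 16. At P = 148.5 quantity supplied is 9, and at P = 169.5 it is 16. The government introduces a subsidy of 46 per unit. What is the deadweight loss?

192.36

Demand slope = (158 − 175.5)/(16 − 9) = −2.5, so P = 198 − 2.5Q.
Supply slope = (169.5 − 148.5)/(16 − 9) = 3, so P = 121.5 + 3Q.
Competitive equilibrium: 198 − 2.5Q = 121.5 + 3Q → Q* = 13.9091, P* = 163.2273.
The subsidy lowers effective supply by 46: P = 75.5 + 3Q.
New quantity: 198 − 2.5Q = 75.5 + 3Q → Q' = 22.2727.
Overproduction ΔQ = 22.2727 − 13.9091 = 8.3636; wedge = subsidy = 46.
Welfare loss = ½ × 8.3636 × 46 = 192.36.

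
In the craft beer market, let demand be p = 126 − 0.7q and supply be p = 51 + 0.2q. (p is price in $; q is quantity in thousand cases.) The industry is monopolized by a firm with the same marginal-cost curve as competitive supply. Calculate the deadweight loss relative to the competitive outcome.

$598.14 thousand

Competitive equilibrium: 126 − 0.7q = 51 + 0.2q → q* = 83.3333, p* = 67.6667.
Marginal revenue: MR = 126 − 1.4q. Set MR = MC: 126 − 1.4q = 51 + 0.2q → q_m = 46.875.
Price p_m = 126 − 0.7·46.875 = 93.1875; MC(q_m) = 51 + 0.2·46.875 = 60.375.
Competitive q* = 83.3333, so Δq = 36.4583; wedge = 93.1875 − 60.375 = 32.8125.
Deadweight loss = ½ × 36.4583 × 32.8125 = $598.14 thousand.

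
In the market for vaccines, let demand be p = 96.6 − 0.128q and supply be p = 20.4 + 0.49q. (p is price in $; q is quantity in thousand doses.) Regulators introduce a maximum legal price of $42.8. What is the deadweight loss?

Competitive equilibrium: 96.6 − 0.128q = 20.4 + 0.49q → q* = 123.301, p* = 80.8175.
At the ceiling p = 42.8, quantity supplied = (42.8 − 20.4)/0.49 = 45.7143.
Willingness to pay at q' = 45.7143: 96.6 − 0.128·45.7143 = 90.7486.
Δq = 123.301 − 45.7143 = 77.5867; wedge = 90.7486 − 42.8 = 47.9486.
The triangle = ½ × 77.5867 × 47.9486 = $1860.09 thousand.

$1860.09 thousand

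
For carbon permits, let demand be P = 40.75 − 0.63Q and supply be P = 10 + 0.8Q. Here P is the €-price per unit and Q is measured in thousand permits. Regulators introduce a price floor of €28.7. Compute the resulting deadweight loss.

€4.04 thousand

Competitive equilibrium: 40.75 − 0.63Q = 10 + 0.8Q → Q* = 21.5035, P* = 27.2028.
At the floor P = 28.7, quantity demanded = (40.75 − 28.7)/0.63 = 19.127.
Sellers' marginal cost at Q' = 19.127: 10 + 0.8·19.127 = 25.3016.
ΔQ = 21.5035 − 19.127 = 2.3765; wedge = 28.7 − 25.3016 = 3.3984.
Deadweight loss = ½ × 2.3765 × 3.3984 = €4.04 thousand.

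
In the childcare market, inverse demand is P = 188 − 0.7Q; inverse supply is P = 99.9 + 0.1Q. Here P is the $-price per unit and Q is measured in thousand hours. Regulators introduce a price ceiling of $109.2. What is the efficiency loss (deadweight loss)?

$117.31 thousand

Competitive equilibrium: 188 − 0.7Q = 99.9 + 0.1Q → Q* = 110.125, P* = 110.9125.
At the ceiling P = 109.2, quantity supplied = (109.2 − 99.9)/0.1 = 93.
Willingness to pay at Q' = 93: 188 − 0.7·93 = 122.9.
ΔQ = 110.125 − 93 = 17.125; wedge = 122.9 − 109.2 = 13.7.
Welfare loss = ½ × 17.125 × 13.7 = $117.31 thousand.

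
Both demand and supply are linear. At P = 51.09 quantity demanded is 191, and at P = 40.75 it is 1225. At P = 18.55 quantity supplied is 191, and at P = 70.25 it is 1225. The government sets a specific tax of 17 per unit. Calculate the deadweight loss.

2408.33

Demand slope = (40.75 − 51.09)/(1225 − 191) = −0.01, so P = 53 − 0.01Q.
Supply slope = (70.25 − 18.55)/(1225 − 191) = 0.05, so P = 9 + 0.05Q.
Competitive equilibrium: 53 − 0.01Q = 9 + 0.05Q → Q* = 733.3333, P* = 45.6667.
With the tax, the buyer price exceeds the seller price by 17: (53 − 0.01Q) − (9 + 0.05Q) = 17 → Q' = 450.
ΔQ = 733.3333 − 450 = 283.3333; the wedge equals the tax, 17.
Deadweight loss = ½ × 283.3333 × 17 = 2408.33.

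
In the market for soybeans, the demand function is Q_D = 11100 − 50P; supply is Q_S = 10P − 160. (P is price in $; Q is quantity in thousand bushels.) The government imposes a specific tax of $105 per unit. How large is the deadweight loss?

In inverse form: demand P = 222 − 0.02Q, supply P = 16 + 0.1Q.
Competitive equilibrium: 222 − 0.02Q = 16 + 0.1Q → Q* = 1716.6667, P* = 187.6667.
With the tax, the buyer price exceeds the seller price by 105: (222 − 0.02Q) − (16 + 0.1Q) = 105 → Q' = 841.6667.
ΔQ = 1716.6667 − 841.6667 = 875; the wedge equals the tax, 105.
Welfare loss = ½ × 875 × 105 = $45937.50 thousand.

$45937.50 thousand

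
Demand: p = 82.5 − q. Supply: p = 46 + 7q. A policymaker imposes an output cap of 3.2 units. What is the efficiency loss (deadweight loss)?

Competitive equilibrium: 82.5 − q = 46 + 7q → q* = 4.5625, p* = 77.9375.
At q = 3.2: demand price = 82.5 − 1·3.2 = 79.3; supply price = 46 + 7·3.2 = 68.4.
Δq = 4.5625 − 3.2 = 1.3625; wedge = 79.3 − 68.4 = 10.9.
Welfare loss = ½ × 1.3625 × 10.9 = 7.43.

7.43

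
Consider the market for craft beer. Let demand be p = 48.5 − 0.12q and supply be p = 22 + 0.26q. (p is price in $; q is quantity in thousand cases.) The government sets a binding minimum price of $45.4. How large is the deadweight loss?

$366.23 thousand

Competitive equilibrium: 48.5 − 0.12q = 22 + 0.26q → q* = 69.7368, p* = 40.1316.
At the floor p = 45.4, quantity demanded = (48.5 − 45.4)/0.12 = 25.8333.
Sellers' marginal cost at q' = 25.8333: 22 + 0.26·25.8333 = 28.7167.
Δq = 69.7368 − 25.8333 = 43.9035; wedge = 45.4 − 28.7167 = 16.6833.
The triangle = ½ × 43.9035 × 16.6833 = $366.23 thousand.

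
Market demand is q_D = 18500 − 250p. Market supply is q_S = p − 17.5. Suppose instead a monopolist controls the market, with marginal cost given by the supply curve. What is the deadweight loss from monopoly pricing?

In inverse form: demand p = 74 − 0.004q, supply p = 17.5 + q.
Competitive equilibrium: 74 − 0.004q = 17.5 + q → q* = 56.2749, p* = 73.7749.
Marginal revenue: MR = 74 − 0.008q. Set MR = MC: 74 − 0.008q = 17.5 + q → q_m = 56.0516.
Price p_m = 74 − 0.004·56.0516 = 73.7758; MC(q_m) = 17.5 + 1·56.0516 = 73.5516.
Competitive q* = 56.2749, so Δq = 0.2233; wedge = 73.7758 − 73.5516 = 0.2242.
Welfare loss = ½ × 0.2233 × 0.2242 = 0.03.

0.03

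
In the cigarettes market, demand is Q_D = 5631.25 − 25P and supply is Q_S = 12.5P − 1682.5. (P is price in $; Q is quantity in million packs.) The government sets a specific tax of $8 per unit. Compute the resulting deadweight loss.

In inverse form: demand P = 225.25 − 0.04Q, supply P = 134.6 + 0.08Q.
Competitive equilibrium: 225.25 − 0.04Q = 134.6 + 0.08Q → Q* = 755.4167, P* = 195.0333.
With the tax, the buyer price exceeds the seller price by 8: (225.25 − 0.04Q) − (134.6 + 0.08Q) = 8 → Q' = 688.75.
ΔQ = 755.4167 − 688.75 = 66.6667; the wedge equals the tax, 8.
DWL = ½ × 66.6667 × 8 = $266.67 million.

$266.67 million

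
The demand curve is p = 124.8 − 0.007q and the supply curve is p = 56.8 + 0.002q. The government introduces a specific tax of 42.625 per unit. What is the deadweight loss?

100938.37

Competitive equilibrium: 124.8 − 0.007q = 56.8 + 0.002q → q* = 7555.5556, p* = 71.9111.
With the tax, the buyer price exceeds the seller price by 42.625: (124.8 − 0.007q) − (56.8 + 0.002q) = 42.625 → q' = 2819.4444.
Δq = 7555.5556 − 2819.4444 = 4736.1112; the wedge equals the tax, 42.625.
Welfare loss = ½ × 4736.1112 × 42.625 = 100938.37.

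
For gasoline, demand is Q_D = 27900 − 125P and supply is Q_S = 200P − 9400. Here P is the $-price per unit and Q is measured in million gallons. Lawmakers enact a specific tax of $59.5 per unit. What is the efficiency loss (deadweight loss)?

$136163.46 million

In inverse form: demand P = 223.2 − 0.008Q, supply P = 47 + 0.005Q.
Competitive equilibrium: 223.2 − 0.008Q = 47 + 0.005Q → Q* = 13553.8462, P* = 114.7692.
With the tax, the buyer price exceeds the seller price by 59.5: (223.2 − 0.008Q) − (47 + 0.005Q) = 59.5 → Q' = 8976.9231.
ΔQ = 13553.8462 − 8976.9231 = 4576.9231; the wedge equals the tax, 59.5.
Welfare loss = ½ × 4576.9231 × 59.5 = $136163.46 million.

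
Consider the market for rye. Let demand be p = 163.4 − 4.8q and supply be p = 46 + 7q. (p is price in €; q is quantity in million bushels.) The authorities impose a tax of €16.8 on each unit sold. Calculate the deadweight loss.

€11.96 million

Competitive equilibrium: 163.4 − 4.8q = 46 + 7q → q* = 9.9492, p* = 115.6441.
With the tax, the buyer price exceeds the seller price by 16.8: (163.4 − 4.8q) − (46 + 7q) = 16.8 → q' = 8.5254.
Δq = 9.9492 − 8.5254 = 1.4238; the wedge equals the tax, 16.8.
Welfare loss = ½ × 1.4238 × 16.8 = €11.96 million.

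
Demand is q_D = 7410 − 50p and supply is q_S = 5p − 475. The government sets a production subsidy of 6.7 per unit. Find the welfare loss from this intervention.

102.02

In inverse form: demand p = 148.2 − 0.02q, supply p = 95 + 0.2q.
Competitive equilibrium: 148.2 − 0.02q = 95 + 0.2q → q* = 241.8182, p* = 143.3636.
The subsidy lowers effective supply by 6.7: p = 88.3 + 0.2q.
New quantity: 148.2 − 0.02q = 88.3 + 0.2q → q' = 272.2727.
Overproduction Δq = 272.2727 − 241.8182 = 30.4545; wedge = subsidy = 6.7.
Deadweight loss = ½ × 30.4545 × 6.7 = 102.02.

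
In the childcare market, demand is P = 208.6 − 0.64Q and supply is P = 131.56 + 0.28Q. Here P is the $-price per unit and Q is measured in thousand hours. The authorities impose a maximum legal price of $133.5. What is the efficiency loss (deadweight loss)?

Competitive equilibrium: 208.6 − 0.64Q = 131.56 + 0.28Q → Q* = 83.73913, P* = 155.00696.
At the ceiling P = 133.5, quantity supplied = (133.5 − 131.56)/0.28 = 6.92857.
Willingness to pay at Q' = 6.92857: 208.6 − 0.64·6.92857 = 204.16572.
ΔQ = 83.73913 − 6.92857 = 76.81056; wedge = 204.16572 − 133.5 = 70.66572.
DWL = ½ × 76.81056 × 70.66572 = $2713.94 thousand.

$2713.94 thousand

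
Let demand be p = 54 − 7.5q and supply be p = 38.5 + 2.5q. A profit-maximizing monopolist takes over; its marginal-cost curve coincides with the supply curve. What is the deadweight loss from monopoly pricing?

Competitive equilibrium: 54 − 7.5q = 38.5 + 2.5q → q* = 1.55, p* = 42.375.
Marginal revenue: MR = 54 − 15q. Set MR = MC: 54 − 15q = 38.5 + 2.5q → q_m = 0.8857.
Price p_m = 54 − 7.5·0.8857 = 47.3573; MC(q_m) = 38.5 + 2.5·0.8857 = 40.7143.
Competitive q* = 1.55, so Δq = 0.6643; wedge = 47.3573 − 40.7143 = 6.643.
Deadweight loss = ½ × 0.6643 × 6.643 = 2.21.

2.21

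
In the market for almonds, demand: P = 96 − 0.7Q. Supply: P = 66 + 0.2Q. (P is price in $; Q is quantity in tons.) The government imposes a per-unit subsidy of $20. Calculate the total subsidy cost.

$1111.11

Competitive equilibrium: 96 − 0.7Q = 66 + 0.2Q → Q* = 33.3333, P* = 72.6667.
The subsidy lowers effective supply by 20: P = 46 + 0.2Q.
New quantity: 96 − 0.7Q = 46 + 0.2Q → Q' = 55.5556.
Total subsidy cost = 20 × 55.5556 = $1111.11.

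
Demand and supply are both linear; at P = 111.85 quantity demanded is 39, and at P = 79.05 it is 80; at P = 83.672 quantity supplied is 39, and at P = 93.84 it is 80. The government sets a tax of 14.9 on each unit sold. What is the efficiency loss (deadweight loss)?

Demand slope = (79.05 − 111.85)/(80 − 39) = −0.8, so P = 143.05 − 0.8Q.
Supply slope = (93.84 − 83.672)/(80 − 39) = 0.248, so P = 74 + 0.248Q.
Competitive equilibrium: 143.05 − 0.8Q = 74 + 0.248Q → Q* = 65.8874, P* = 90.3401.
With the tax, the buyer price exceeds the seller price by 14.9: (143.05 − 0.8Q) − (74 + 0.248Q) = 14.9 → Q' = 51.6698.
ΔQ = 65.8874 − 51.6698 = 14.2176; the wedge equals the tax, 14.9.
Deadweight loss = ½ × 14.2176 × 14.9 = 105.92.

105.92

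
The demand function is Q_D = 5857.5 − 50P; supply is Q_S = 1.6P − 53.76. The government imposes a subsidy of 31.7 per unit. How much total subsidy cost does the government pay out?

In inverse form: demand P = 117.15 − 0.02Q, supply P = 33.6 + 0.625Q.
Competitive equilibrium: 117.15 − 0.02Q = 33.6 + 0.625Q → Q* = 129.53488, P* = 114.5593.
The subsidy lowers effective supply by 31.7: P = 1.9 + 0.625Q.
New quantity: 117.15 − 0.02Q = 1.9 + 0.625Q → Q' = 178.68217.
Total subsidy cost = 31.7 × 178.68217 = 5664.22.

5664.22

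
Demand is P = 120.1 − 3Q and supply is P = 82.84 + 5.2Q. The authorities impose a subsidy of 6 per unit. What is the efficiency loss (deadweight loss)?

Competitive equilibrium: 120.1 − 3Q = 82.84 + 5.2Q → Q* = 4.5439, P* = 106.4683.
The subsidy lowers effective supply by 6: P = 76.84 + 5.2Q.
New quantity: 120.1 − 3Q = 76.84 + 5.2Q → Q' = 5.2756.
Overproduction ΔQ = 5.2756 − 4.5439 = 0.7317; wedge = subsidy = 6.
Welfare loss = ½ × 0.7317 × 6 = 2.20.

2.20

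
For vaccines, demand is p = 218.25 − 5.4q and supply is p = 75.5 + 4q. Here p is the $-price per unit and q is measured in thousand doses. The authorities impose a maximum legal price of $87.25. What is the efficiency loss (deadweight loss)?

Competitive equilibrium: 218.25 − 5.4q = 75.5 + 4q → q* = 15.1862, p* = 136.2447.
At the ceiling p = 87.25, quantity supplied = (87.25 − 75.5)/4 = 2.9375.
Willingness to pay at q' = 2.9375: 218.25 − 5.4·2.9375 = 202.3875.
Δq = 15.1862 − 2.9375 = 12.2487; wedge = 202.3875 − 87.25 = 115.1375.
The triangle = ½ × 12.2487 × 115.1375 = $705.14 thousand.

$705.14 thousand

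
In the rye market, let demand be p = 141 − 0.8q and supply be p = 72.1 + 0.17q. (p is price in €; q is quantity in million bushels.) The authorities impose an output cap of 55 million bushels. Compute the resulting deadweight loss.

Competitive equilibrium: 141 − 0.8q = 72.1 + 0.17q → q* = 71.0309, p* = 84.1753.
At q = 55: demand price = 141 − 0.8·55 = 97; supply price = 72.1 + 0.17·55 = 81.45.
Δq = 71.0309 − 55 = 16.0309; wedge = 97 − 81.45 = 15.55.
Welfare loss = ½ × 16.0309 × 15.55 = €124.64 million.

€124.64 million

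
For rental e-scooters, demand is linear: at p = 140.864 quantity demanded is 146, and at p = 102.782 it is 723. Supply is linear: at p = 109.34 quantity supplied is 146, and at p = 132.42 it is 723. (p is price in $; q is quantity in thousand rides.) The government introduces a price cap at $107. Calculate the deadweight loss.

Demand slope = (102.782 − 140.864)/(723 − 146) = −0.066, so p = 150.5 − 0.066q.
Supply slope = (132.42 − 109.34)/(723 − 146) = 0.04, so p = 103.5 + 0.04q.
Competitive equilibrium: 150.5 − 0.066q = 103.5 + 0.04q → q* = 443.3962, p* = 121.2358.
At the ceiling p = 107, quantity supplied = (107 − 103.5)/0.04 = 87.5.
Willingness to pay at q' = 87.5: 150.5 − 0.066·87.5 = 144.725.
Δq = 443.3962 − 87.5 = 355.8962; wedge = 144.725 − 107 = 37.725.
The triangle = ½ × 355.8962 × 37.725 = $6713.09 thousand.

$6713.09 thousand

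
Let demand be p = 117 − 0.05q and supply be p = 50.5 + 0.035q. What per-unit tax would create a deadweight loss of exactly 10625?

42.5

Competitive equilibrium: 117 − 0.05q = 50.5 + 0.035q → q* = 782.3529, p* = 77.8824.
A tax t gives Δq = t/0.085 and wedge t, so DWL = t²/0.17.
t²/0.17 = 10625 → t² = 1806.25 → t = 42.5.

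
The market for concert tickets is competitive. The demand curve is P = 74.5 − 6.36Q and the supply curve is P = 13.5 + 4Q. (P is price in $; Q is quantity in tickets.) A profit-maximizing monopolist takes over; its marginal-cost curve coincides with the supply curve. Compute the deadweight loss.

Competitive equilibrium: 74.5 − 6.36Q = 13.5 + 4Q → Q* = 5.888, P* = 37.0521.
Marginal revenue: MR = 74.5 − 12.72Q. Set MR = MC: 74.5 − 12.72Q = 13.5 + 4Q → Q_m = 3.6483.
Price P_m = 74.5 − 6.36·3.6483 = 51.2968; MC(Q_m) = 13.5 + 4·3.6483 = 28.0932.
Competitive Q* = 5.888, so ΔQ = 2.2397; wedge = 51.2968 − 28.0932 = 23.2036.
Welfare loss = ½ × 2.2397 × 23.2036 = $25.98.

$25.98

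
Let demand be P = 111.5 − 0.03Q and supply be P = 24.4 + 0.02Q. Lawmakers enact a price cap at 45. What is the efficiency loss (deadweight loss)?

12673.60

Competitive equilibrium: 111.5 − 0.03Q = 24.4 + 0.02Q → Q* = 1742, P* = 59.24.
At the ceiling P = 45, quantity supplied = (45 − 24.4)/0.02 = 1030.
Willingness to pay at Q' = 1030: 111.5 − 0.03·1030 = 80.6.
ΔQ = 1742 − 1030 = 712; wedge = 80.6 − 45 = 35.6.
Deadweight loss = ½ × 712 × 35.6 = 12673.60.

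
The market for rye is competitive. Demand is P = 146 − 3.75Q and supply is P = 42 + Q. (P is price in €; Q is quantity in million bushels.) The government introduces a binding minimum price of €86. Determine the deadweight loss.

Competitive equilibrium: 146 − 3.75Q = 42 + Q → Q* = 21.8947, P* = 63.8947.
At the floor P = 86, quantity demanded = (146 − 86)/3.75 = 16.
Sellers' marginal cost at Q' = 16: 42 + 1·16 = 58.
ΔQ = 21.8947 − 16 = 5.8947; wedge = 86 − 58 = 28.
DWL = ½ × 5.8947 × 28 = €82.53 million.

€82.53 million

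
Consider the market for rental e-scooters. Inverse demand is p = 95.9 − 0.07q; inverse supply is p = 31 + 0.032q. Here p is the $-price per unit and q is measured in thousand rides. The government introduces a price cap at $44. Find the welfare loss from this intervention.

Competitive equilibrium: 95.9 − 0.07q = 31 + 0.032q → q* = 636.27451, p* = 51.36078.
At the ceiling p = 44, quantity supplied = (44 − 31)/0.032 = 406.25.
Willingness to pay at q' = 406.25: 95.9 − 0.07·406.25 = 67.4625.
Δq = 636.27451 − 406.25 = 230.02451; wedge = 67.4625 − 44 = 23.4625.
DWL = ½ × 230.02451 × 23.4625 = $2698.48 thousand.

$2698.48 thousand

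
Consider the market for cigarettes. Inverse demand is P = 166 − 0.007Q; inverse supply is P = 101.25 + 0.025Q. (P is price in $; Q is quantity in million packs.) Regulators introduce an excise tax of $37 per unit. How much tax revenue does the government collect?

$32085.94 million

Competitive equilibrium: 166 − 0.007Q = 101.25 + 0.025Q → Q* = 2023.4375, P* = 151.8359.
With the tax, the buyer price exceeds the seller price by 37: (166 − 0.007Q) − (101.25 + 0.025Q) = 37 → Q' = 867.1875.
Tax revenue = 37 × 867.1875 = $32085.94 million.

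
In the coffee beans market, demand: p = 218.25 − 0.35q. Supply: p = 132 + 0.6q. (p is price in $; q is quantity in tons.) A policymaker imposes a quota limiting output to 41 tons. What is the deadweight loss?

Competitive equilibrium: 218.25 − 0.35q = 132 + 0.6q → q* = 90.7895, p* = 186.4737.
At q = 41: demand price = 218.25 − 0.35·41 = 203.9; supply price = 132 + 0.6·41 = 156.6.
Δq = 90.7895 − 41 = 49.7895; wedge = 203.9 − 156.6 = 47.3.
Welfare loss = ½ × 49.7895 × 47.3 = $1177.52.

$1177.52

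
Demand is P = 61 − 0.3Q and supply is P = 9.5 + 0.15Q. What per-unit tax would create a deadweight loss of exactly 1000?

30

Competitive equilibrium: 61 − 0.3Q = 9.5 + 0.15Q → Q* = 114.4444, P* = 26.6667.
A tax t gives ΔQ = t/0.45 and wedge t, so DWL = t²/0.9.
t²/0.9 = 1000 → t² = 900 → t = 30.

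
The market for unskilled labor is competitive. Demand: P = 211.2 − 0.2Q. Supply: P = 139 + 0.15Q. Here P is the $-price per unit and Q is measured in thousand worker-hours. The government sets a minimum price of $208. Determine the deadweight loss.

$6336.51 thousand

Competitive equilibrium: 211.2 − 0.2Q = 139 + 0.15Q → Q* = 206.2857, P* = 169.9429.
At the floor P = 208, quantity demanded = (211.2 − 208)/0.2 = 16.
Sellers' marginal cost at Q' = 16: 139 + 0.15·16 = 141.4.
ΔQ = 206.2857 − 16 = 190.2857; wedge = 208 − 141.4 = 66.6.
The triangle = ½ × 190.2857 × 66.6 = $6336.51 thousand.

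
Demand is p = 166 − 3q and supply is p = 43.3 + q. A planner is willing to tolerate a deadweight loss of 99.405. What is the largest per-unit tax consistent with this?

Competitive equilibrium: 166 − 3q = 43.3 + q → q* = 30.675, p* = 73.975.
A tax t gives Δq = t/4 and wedge t, so DWL = t²/8.
t²/8 = 99.405 → t² = 795.24 → t = 28.2.

28.2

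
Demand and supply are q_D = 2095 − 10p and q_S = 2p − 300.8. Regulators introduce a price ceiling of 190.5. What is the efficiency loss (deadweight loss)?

In inverse form: demand p = 209.5 − 0.1q, supply p = 150.4 + 0.5q.
Competitive equilibrium: 209.5 − 0.1q = 150.4 + 0.5q → q* = 98.5, p* = 199.65.
At the ceiling p = 190.5, quantity supplied = (190.5 − 150.4)/0.5 = 80.2.
Willingness to pay at q' = 80.2: 209.5 − 0.1·80.2 = 201.48.
Δq = 98.5 − 80.2 = 18.3; wedge = 201.48 − 190.5 = 10.98.
The triangle = ½ × 18.3 × 10.98 = 100.467.

100.467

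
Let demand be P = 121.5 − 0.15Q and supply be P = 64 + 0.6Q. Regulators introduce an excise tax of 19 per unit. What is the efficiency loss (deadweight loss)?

Competitive equilibrium: 121.5 − 0.15Q = 64 + 0.6Q → Q* = 76.6667, P* = 110.
With the tax, the buyer price exceeds the seller price by 19: (121.5 − 0.15Q) − (64 + 0.6Q) = 19 → Q' = 51.3333.
ΔQ = 76.6667 − 51.3333 = 25.3334; the wedge equals the tax, 19.
Deadweight loss = ½ × 25.3334 × 19 = 240.67.

240.67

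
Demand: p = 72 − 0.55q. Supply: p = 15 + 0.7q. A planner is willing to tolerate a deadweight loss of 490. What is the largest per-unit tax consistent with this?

Competitive equilibrium: 72 − 0.55q = 15 + 0.7q → q* = 45.6, p* = 46.92.
A tax t gives Δq = t/1.25 and wedge t, so DWL = t²/2.5.
t²/2.5 = 490 → t² = 1225 → t = 35.

35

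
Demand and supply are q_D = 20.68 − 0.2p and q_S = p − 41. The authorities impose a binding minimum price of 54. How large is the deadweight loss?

0.81

In inverse form: demand p = 103.4 − 5q, supply p = 41 + q.
Competitive equilibrium: 103.4 − 5q = 41 + q → q* = 10.4, p* = 51.4.
At the floor p = 54, quantity demanded = (103.4 − 54)/5 = 9.88.
Sellers' marginal cost at q' = 9.88: 41 + 1·9.88 = 50.88.
Δq = 10.4 − 9.88 = 0.52; wedge = 54 − 50.88 = 3.12.
Deadweight loss = ½ × 0.52 × 3.12 = 0.81.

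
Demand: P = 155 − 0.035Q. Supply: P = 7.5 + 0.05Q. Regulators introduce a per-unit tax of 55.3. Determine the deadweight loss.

17988.76

Competitive equilibrium: 155 − 0.035Q = 7.5 + 0.05Q → Q* = 1735.2941, P* = 94.2647.
With the tax, the buyer price exceeds the seller price by 55.3: (155 − 0.035Q) − (7.5 + 0.05Q) = 55.3 → Q' = 1084.7059.
ΔQ = 1735.2941 − 1084.7059 = 650.5882; the wedge equals the tax, 55.3.
The triangle = ½ × 650.5882 × 55.3 = 17988.76.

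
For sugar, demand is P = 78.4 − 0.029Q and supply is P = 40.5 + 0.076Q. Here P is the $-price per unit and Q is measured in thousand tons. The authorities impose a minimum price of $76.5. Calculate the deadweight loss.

Competitive equilibrium: 78.4 − 0.029Q = 40.5 + 0.076Q → Q* = 360.9524, P* = 67.9324.
At the floor P = 76.5, quantity demanded = (78.4 − 76.5)/0.029 = 65.5172.
Sellers' marginal cost at Q' = 65.5172: 40.5 + 0.076·65.5172 = 45.4793.
ΔQ = 360.9524 − 65.5172 = 295.4352; wedge = 76.5 − 45.4793 = 31.0207.
Welfare loss = ½ × 295.4352 × 31.0207 = $4582.30 thousand.

$4582.30 thousand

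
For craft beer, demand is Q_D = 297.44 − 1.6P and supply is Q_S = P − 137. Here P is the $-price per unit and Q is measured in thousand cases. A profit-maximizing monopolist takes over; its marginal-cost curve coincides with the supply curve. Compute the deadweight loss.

In inverse form: demand P = 185.9 − 0.625Q, supply P = 137 + Q.
Competitive equilibrium: 185.9 − 0.625Q = 137 + Q → Q* = 30.0923, P* = 167.0923.
Marginal revenue: MR = 185.9 − 1.25Q. Set MR = MC: 185.9 − 1.25Q = 137 + Q → Q_m = 21.7333.
Price P_m = 185.9 − 0.625·21.7333 = 172.3167; MC(Q_m) = 137 + 1·21.7333 = 158.7333.
Competitive Q* = 30.0923, so ΔQ = 8.359; wedge = 172.3167 − 158.7333 = 13.5834.
Welfare loss = ½ × 8.359 × 13.5834 = $56.77 thousand.

$56.77 thousand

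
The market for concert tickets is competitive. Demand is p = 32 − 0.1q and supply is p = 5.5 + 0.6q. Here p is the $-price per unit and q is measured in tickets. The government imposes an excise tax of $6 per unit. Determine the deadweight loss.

Competitive equilibrium: 32 − 0.1q = 5.5 + 0.6q → q* = 37.8571, p* = 28.2143.
With the tax, the buyer price exceeds the seller price by 6: (32 − 0.1q) − (5.5 + 0.6q) = 6 → q' = 29.2857.
Δq = 37.8571 − 29.2857 = 8.5714; the wedge equals the tax, 6.
The triangle = ½ × 8.5714 × 6 = $25.71.

$25.71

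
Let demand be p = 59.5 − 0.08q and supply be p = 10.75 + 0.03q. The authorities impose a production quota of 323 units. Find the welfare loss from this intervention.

Competitive equilibrium: 59.5 − 0.08q = 10.75 + 0.03q → q* = 443.1818, p* = 24.0455.
At q = 323: demand price = 59.5 − 0.08·323 = 33.66; supply price = 10.75 + 0.03·323 = 20.44.
Δq = 443.1818 − 323 = 120.1818; wedge = 33.66 − 20.44 = 13.22.
Welfare loss = ½ × 120.1818 × 13.22 = 794.40.

794.40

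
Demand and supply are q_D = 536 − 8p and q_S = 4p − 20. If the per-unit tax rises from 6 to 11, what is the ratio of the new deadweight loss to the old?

3.361

In inverse form: demand p = 67 − 0.125q, supply p = 5 + 0.25q.
Competitive equilibrium: 67 − 0.125q = 5 + 0.25q → q* = 165.3333, p* = 46.3333.
For a per-unit tax t: Δq = t/0.375, so DWL = ½·t·(t/0.375) = t²/0.75.
At t = 6: DWL = 48. At t = 11: DWL = 161.333.
Ratio = (11/6)² = 3.361.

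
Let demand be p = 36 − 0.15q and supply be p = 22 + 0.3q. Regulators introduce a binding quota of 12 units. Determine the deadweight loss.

Competitive equilibrium: 36 − 0.15q = 22 + 0.3q → q* = 31.1111, p* = 31.3333.
At q = 12: demand price = 36 − 0.15·12 = 34.2; supply price = 22 + 0.3·12 = 25.6.
Δq = 31.1111 − 12 = 19.1111; wedge = 34.2 − 25.6 = 8.6.
Welfare loss = ½ × 19.1111 × 8.6 = 82.18.

82.18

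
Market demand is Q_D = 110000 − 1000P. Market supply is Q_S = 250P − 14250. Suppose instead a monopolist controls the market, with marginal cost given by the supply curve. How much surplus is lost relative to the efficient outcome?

7802.78

In inverse form: demand P = 110 − 0.001Q, supply P = 57 + 0.004Q.
Competitive equilibrium: 110 − 0.001Q = 57 + 0.004Q → Q* = 10600, P* = 99.4.
Marginal revenue: MR = 110 − 0.002Q. Set MR = MC: 110 − 0.002Q = 57 + 0.004Q → Q_m = 8833.33333.
Price P_m = 110 − 0.001·8833.33333 = 101.16667; MC(Q_m) = 57 + 0.004·8833.33333 = 92.33333.
Competitive Q* = 10600, so ΔQ = 1766.66667; wedge = 101.16667 − 92.33333 = 8.83334.
DWL = ½ × 1766.66667 × 8.83334 = 7802.78.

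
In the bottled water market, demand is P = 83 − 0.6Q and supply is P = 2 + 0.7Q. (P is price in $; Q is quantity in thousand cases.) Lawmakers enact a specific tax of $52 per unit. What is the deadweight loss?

$1040 thousand

Competitive equilibrium: 83 − 0.6Q = 2 + 0.7Q → Q* = 62.3077, P* = 45.6154.
With the tax, the buyer price exceeds the seller price by 52: (83 − 0.6Q) − (2 + 0.7Q) = 52 → Q' = 22.3077.
ΔQ = 62.3077 − 22.3077 = 40; the wedge equals the tax, 52.
Deadweight loss = ½ × 40 × 52 = $1040 thousand.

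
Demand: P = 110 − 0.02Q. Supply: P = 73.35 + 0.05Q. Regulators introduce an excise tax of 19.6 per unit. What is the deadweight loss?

Competitive equilibrium: 110 − 0.02Q = 73.35 + 0.05Q → Q* = 523.5714, P* = 99.5286.
With the tax, the buyer price exceeds the seller price by 19.6: (110 − 0.02Q) − (73.35 + 0.05Q) = 19.6 → Q' = 243.5714.
ΔQ = 523.5714 − 243.5714 = 280; the wedge equals the tax, 19.6.
DWL = ½ × 280 × 19.6 = 2744.

2744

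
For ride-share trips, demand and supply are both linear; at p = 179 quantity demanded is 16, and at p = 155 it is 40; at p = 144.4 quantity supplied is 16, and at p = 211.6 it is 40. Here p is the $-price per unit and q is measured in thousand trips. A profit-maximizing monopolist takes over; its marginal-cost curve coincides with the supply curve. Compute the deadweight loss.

Demand slope = (155 − 179)/(40 − 16) = −1, so p = 195 − q.
Supply slope = (211.6 − 144.4)/(40 − 16) = 2.8, so p = 99.6 + 2.8q.
Competitive equilibrium: 195 − q = 99.6 + 2.8q → q* = 25.1053, p* = 169.8947.
Marginal revenue: MR = 195 − 2q. Set MR = MC: 195 − 2q = 99.6 + 2.8q → q_m = 19.875.
Price p_m = 195 − 1·19.875 = 175.125; MC(q_m) = 99.6 + 2.8·19.875 = 155.25.
Competitive q* = 25.1053, so Δq = 5.2303; wedge = 175.125 − 155.25 = 19.875.
Deadweight loss = ½ × 5.2303 × 19.875 = $51.98 thousand.

$51.98 thousand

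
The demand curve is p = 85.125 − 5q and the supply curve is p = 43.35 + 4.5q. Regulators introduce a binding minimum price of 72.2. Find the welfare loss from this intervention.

15.60

Competitive equilibrium: 85.125 − 5q = 43.35 + 4.5q → q* = 4.3974, p* = 63.1382.
At the floor p = 72.2, quantity demanded = (85.125 − 72.2)/5 = 2.585.
Sellers' marginal cost at q' = 2.585: 43.35 + 4.5·2.585 = 54.9825.
Δq = 4.3974 − 2.585 = 1.8124; wedge = 72.2 − 54.9825 = 17.2175.
DWL = ½ × 1.8124 × 17.2175 = 15.60.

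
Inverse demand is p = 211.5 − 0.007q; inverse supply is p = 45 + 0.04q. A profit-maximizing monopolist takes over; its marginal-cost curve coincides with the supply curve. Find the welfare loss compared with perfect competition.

4955.75

Competitive equilibrium: 211.5 − 0.007q = 45 + 0.04q → q* = 3542.55319, p* = 186.70213.
Marginal revenue: MR = 211.5 − 0.014q. Set MR = MC: 211.5 − 0.014q = 45 + 0.04q → q_m = 3083.33333.
Price p_m = 211.5 − 0.007·3083.33333 = 189.91667; MC(q_m) = 45 + 0.04·3083.33333 = 168.33333.
Competitive q* = 3542.55319, so Δq = 459.21986; wedge = 189.91667 − 168.33333 = 21.58334.
DWL = ½ × 459.21986 × 21.58334 = 4955.75.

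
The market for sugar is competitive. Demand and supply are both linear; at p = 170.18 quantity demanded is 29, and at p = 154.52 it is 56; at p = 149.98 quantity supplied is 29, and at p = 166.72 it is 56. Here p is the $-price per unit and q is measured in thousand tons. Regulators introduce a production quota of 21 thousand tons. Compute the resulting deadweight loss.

Demand slope = (154.52 − 170.18)/(56 − 29) = −0.58, so p = 187 − 0.58q.
Supply slope = (166.72 − 149.98)/(56 − 29) = 0.62, so p = 132 + 0.62q.
Competitive equilibrium: 187 − 0.58q = 132 + 0.62q → q* = 45.8333, p* = 160.4167.
At q = 21: demand price = 187 − 0.58·21 = 174.82; supply price = 132 + 0.62·21 = 145.02.
Δq = 45.8333 − 21 = 24.8333; wedge = 174.82 − 145.02 = 29.8.
DWL = ½ × 24.8333 × 29.8 = $370.02 thousand.

$370.02 thousand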